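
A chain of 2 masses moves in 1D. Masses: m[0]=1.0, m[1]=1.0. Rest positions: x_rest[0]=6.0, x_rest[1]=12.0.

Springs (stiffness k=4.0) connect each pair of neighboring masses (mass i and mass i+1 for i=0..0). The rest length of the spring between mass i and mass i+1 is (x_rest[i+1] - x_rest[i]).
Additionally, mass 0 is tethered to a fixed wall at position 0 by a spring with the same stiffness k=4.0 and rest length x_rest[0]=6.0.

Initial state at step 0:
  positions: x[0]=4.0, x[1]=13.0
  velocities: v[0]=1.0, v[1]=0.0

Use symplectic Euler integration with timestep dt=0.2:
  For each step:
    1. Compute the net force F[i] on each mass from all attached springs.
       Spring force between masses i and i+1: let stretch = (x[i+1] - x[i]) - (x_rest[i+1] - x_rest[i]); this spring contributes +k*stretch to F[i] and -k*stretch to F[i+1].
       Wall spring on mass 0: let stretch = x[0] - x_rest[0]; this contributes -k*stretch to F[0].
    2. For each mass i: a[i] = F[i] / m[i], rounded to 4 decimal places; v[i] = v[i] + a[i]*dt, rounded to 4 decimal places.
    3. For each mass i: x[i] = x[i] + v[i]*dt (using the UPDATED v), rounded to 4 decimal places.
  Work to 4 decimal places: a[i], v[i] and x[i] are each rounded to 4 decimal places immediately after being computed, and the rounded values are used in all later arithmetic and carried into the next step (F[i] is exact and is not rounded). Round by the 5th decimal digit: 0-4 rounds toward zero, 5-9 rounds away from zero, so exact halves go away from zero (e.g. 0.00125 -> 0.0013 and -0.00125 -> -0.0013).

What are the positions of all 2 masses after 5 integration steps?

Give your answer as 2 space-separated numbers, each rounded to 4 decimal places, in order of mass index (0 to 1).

Answer: 7.9277 11.2360

Derivation:
Step 0: x=[4.0000 13.0000] v=[1.0000 0.0000]
Step 1: x=[5.0000 12.5200] v=[5.0000 -2.4000]
Step 2: x=[6.4032 11.7968] v=[7.0160 -3.6160]
Step 3: x=[7.6449 11.1706] v=[6.2083 -3.1309]
Step 4: x=[8.2275 10.9403] v=[2.9129 -1.1515]
Step 5: x=[7.9277 11.2360] v=[-1.4989 1.4783]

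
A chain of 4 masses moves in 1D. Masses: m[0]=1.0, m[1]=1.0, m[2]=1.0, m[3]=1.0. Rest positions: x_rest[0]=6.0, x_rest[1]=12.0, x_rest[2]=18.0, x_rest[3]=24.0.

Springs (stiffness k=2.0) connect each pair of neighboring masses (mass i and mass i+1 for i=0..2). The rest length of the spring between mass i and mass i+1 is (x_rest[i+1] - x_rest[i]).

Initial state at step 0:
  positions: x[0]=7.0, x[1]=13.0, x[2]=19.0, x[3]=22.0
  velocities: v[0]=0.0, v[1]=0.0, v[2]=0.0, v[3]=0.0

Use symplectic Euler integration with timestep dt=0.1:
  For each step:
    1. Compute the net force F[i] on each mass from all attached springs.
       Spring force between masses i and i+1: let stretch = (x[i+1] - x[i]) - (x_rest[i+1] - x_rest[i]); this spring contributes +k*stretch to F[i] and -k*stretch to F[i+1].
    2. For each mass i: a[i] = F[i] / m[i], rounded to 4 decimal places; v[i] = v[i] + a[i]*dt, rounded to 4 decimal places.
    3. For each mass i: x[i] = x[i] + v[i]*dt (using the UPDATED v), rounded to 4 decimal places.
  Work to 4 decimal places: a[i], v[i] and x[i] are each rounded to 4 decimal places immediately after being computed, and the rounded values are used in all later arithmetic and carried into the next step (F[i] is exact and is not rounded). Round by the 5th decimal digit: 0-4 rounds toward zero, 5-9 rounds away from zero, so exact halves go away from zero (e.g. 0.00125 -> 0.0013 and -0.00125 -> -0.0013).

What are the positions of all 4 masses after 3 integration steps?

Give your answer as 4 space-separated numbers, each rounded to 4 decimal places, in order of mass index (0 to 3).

Step 0: x=[7.0000 13.0000 19.0000 22.0000] v=[0.0000 0.0000 0.0000 0.0000]
Step 1: x=[7.0000 13.0000 18.9400 22.0600] v=[0.0000 0.0000 -0.6000 0.6000]
Step 2: x=[7.0000 12.9988 18.8236 22.1776] v=[0.0000 -0.0120 -1.1640 1.1760]
Step 3: x=[7.0000 12.9941 18.6578 22.3481] v=[-0.0002 -0.0468 -1.6582 1.7052]

Answer: 7.0000 12.9941 18.6578 22.3481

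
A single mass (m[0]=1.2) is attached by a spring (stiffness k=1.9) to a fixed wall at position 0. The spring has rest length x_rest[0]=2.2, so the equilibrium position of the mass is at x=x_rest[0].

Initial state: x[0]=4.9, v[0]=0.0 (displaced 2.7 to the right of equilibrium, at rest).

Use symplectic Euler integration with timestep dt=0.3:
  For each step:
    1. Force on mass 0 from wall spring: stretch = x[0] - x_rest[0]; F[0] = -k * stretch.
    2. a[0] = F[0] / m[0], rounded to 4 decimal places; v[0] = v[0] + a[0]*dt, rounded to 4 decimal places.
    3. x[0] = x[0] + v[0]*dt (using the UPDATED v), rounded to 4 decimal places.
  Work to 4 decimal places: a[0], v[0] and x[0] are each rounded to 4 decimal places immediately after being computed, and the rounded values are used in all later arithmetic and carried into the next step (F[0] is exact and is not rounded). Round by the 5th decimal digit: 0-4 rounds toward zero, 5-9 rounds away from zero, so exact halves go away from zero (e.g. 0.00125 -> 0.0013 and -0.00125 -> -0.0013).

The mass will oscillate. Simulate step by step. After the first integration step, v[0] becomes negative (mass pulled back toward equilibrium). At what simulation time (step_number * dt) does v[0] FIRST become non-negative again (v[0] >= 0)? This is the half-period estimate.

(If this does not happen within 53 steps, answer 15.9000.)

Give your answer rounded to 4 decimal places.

Answer: 2.7000

Derivation:
Step 0: x=[4.9000] v=[0.0000]
Step 1: x=[4.5153] v=[-1.2825]
Step 2: x=[3.8006] v=[-2.3823]
Step 3: x=[2.8578] v=[-3.1426]
Step 4: x=[1.8213] v=[-3.4551]
Step 5: x=[0.8387] v=[-3.2752]
Step 6: x=[0.0501] v=[-2.6286]
Step 7: x=[-0.4321] v=[-1.6074]
Step 8: x=[-0.5393] v=[-0.3572]
Step 9: x=[-0.2561] v=[0.9440]
First v>=0 after going negative at step 9, time=2.7000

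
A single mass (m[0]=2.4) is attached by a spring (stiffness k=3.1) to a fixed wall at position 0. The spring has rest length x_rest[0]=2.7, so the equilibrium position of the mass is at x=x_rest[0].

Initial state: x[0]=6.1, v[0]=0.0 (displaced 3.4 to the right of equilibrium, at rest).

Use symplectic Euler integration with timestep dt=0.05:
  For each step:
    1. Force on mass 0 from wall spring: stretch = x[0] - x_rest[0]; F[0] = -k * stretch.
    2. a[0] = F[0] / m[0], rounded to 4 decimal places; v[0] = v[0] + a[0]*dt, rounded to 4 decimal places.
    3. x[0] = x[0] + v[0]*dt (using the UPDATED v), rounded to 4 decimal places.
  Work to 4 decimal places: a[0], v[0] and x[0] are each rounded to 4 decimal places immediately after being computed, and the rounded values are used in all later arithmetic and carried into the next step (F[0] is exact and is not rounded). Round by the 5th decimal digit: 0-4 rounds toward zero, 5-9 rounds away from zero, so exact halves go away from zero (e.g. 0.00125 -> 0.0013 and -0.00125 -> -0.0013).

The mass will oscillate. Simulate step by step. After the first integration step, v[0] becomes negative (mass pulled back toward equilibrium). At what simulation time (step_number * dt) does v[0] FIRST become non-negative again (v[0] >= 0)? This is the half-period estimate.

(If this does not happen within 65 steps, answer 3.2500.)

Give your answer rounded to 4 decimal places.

Answer: 2.8000

Derivation:
Step 0: x=[6.1000] v=[0.0000]
Step 1: x=[6.0890] v=[-0.2196]
Step 2: x=[6.0671] v=[-0.4385]
Step 3: x=[6.0343] v=[-0.6560]
Step 4: x=[5.9907] v=[-0.8713]
Step 5: x=[5.9365] v=[-1.0838]
Step 6: x=[5.8719] v=[-1.2928]
Step 7: x=[5.7970] v=[-1.4977]
Step 8: x=[5.7121] v=[-1.6977]
Step 9: x=[5.6175] v=[-1.8922]
Step 10: x=[5.5135] v=[-2.0806]
Step 11: x=[5.4004] v=[-2.2623]
Step 12: x=[5.2786] v=[-2.4367]
Step 13: x=[5.1484] v=[-2.6032]
Step 14: x=[5.0103] v=[-2.7613]
Step 15: x=[4.8648] v=[-2.9105]
Step 16: x=[4.7123] v=[-3.0503]
Step 17: x=[4.5533] v=[-3.1803]
Step 18: x=[4.3883] v=[-3.3000]
Step 19: x=[4.2179] v=[-3.4090]
Step 20: x=[4.0426] v=[-3.5070]
Step 21: x=[3.8629] v=[-3.5937]
Step 22: x=[3.6795] v=[-3.6688]
Step 23: x=[3.4929] v=[-3.7321]
Step 24: x=[3.3037] v=[-3.7833]
Step 25: x=[3.1126] v=[-3.8223]
Step 26: x=[2.9202] v=[-3.8489]
Step 27: x=[2.7270] v=[-3.8631]
Step 28: x=[2.5338] v=[-3.8648]
Step 29: x=[2.3411] v=[-3.8541]
Step 30: x=[2.1496] v=[-3.8309]
Step 31: x=[1.9598] v=[-3.7954]
Step 32: x=[1.7724] v=[-3.7476]
Step 33: x=[1.5880] v=[-3.6877]
Step 34: x=[1.4072] v=[-3.6159]
Step 35: x=[1.2306] v=[-3.5324]
Step 36: x=[1.0587] v=[-3.4375]
Step 37: x=[0.8921] v=[-3.3315]
Step 38: x=[0.7314] v=[-3.2147]
Step 39: x=[0.5770] v=[-3.0876]
Step 40: x=[0.4295] v=[-2.9505]
Step 41: x=[0.2893] v=[-2.8039]
Step 42: x=[0.1569] v=[-2.6482]
Step 43: x=[0.0327] v=[-2.4840]
Step 44: x=[-0.0829] v=[-2.3117]
Step 45: x=[-0.1895] v=[-2.1320]
Step 46: x=[-0.2868] v=[-1.9454]
Step 47: x=[-0.3744] v=[-1.7525]
Step 48: x=[-0.4521] v=[-1.5539]
Step 49: x=[-0.5196] v=[-1.3503]
Step 50: x=[-0.5767] v=[-1.1424]
Step 51: x=[-0.6232] v=[-0.9308]
Step 52: x=[-0.6590] v=[-0.7162]
Step 53: x=[-0.6840] v=[-0.4993]
Step 54: x=[-0.6980] v=[-0.2808]
Step 55: x=[-0.7011] v=[-0.0613]
Step 56: x=[-0.6932] v=[0.1584]
First v>=0 after going negative at step 56, time=2.8000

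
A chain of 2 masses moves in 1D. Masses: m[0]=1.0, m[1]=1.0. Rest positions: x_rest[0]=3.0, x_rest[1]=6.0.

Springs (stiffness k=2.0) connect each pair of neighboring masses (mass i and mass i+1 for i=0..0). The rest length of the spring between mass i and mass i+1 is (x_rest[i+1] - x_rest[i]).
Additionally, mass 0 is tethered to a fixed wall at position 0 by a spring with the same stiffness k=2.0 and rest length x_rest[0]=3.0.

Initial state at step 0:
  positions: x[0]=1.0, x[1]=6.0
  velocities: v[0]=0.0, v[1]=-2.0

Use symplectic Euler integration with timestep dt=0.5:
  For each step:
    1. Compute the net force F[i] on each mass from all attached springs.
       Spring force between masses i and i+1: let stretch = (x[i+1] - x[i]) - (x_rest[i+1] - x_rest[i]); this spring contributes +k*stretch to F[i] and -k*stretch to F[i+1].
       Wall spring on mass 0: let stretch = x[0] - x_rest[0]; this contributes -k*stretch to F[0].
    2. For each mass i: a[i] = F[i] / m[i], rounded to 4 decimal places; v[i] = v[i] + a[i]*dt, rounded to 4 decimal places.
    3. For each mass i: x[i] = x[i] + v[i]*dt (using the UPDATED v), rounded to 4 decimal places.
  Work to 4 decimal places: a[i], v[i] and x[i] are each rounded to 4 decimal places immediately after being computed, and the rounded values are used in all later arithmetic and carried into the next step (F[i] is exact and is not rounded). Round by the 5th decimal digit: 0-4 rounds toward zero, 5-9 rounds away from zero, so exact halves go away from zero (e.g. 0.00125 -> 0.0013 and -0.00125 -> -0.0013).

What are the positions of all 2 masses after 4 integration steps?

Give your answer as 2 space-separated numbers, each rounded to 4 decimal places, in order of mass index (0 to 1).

Step 0: x=[1.0000 6.0000] v=[0.0000 -2.0000]
Step 1: x=[3.0000 4.0000] v=[4.0000 -4.0000]
Step 2: x=[4.0000 3.0000] v=[2.0000 -2.0000]
Step 3: x=[2.5000 4.0000] v=[-3.0000 2.0000]
Step 4: x=[0.5000 5.7500] v=[-4.0000 3.5000]

Answer: 0.5000 5.7500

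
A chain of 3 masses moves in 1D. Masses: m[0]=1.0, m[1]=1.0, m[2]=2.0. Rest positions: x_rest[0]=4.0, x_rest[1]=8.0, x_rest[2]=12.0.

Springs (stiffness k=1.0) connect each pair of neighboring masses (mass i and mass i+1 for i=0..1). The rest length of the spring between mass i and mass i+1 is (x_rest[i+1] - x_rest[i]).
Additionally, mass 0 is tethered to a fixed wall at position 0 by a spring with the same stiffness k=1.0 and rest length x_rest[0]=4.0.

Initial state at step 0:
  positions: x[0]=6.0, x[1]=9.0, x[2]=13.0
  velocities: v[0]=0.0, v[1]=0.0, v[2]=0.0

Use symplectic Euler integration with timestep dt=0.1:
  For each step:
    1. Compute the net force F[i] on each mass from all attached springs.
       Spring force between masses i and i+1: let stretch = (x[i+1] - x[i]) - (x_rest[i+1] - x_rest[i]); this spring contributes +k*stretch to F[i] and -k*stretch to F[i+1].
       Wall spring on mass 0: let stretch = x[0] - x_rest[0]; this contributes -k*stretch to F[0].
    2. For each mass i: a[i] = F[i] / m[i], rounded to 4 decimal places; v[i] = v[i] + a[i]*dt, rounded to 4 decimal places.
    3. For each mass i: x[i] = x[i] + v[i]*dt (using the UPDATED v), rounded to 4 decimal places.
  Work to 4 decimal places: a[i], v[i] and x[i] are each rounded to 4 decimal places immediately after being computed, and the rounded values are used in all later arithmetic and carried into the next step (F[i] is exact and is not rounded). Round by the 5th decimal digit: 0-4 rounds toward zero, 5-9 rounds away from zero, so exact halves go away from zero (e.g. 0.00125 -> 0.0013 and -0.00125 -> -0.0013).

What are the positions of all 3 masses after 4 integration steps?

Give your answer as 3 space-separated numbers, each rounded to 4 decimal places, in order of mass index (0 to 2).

Step 0: x=[6.0000 9.0000 13.0000] v=[0.0000 0.0000 0.0000]
Step 1: x=[5.9700 9.0100 13.0000] v=[-0.3000 0.1000 0.0000]
Step 2: x=[5.9107 9.0295 13.0001] v=[-0.5930 0.1950 0.0005]
Step 3: x=[5.8235 9.0575 13.0003] v=[-0.8722 0.2802 0.0020]
Step 4: x=[5.7104 9.0926 13.0008] v=[-1.1312 0.3511 0.0049]

Answer: 5.7104 9.0926 13.0008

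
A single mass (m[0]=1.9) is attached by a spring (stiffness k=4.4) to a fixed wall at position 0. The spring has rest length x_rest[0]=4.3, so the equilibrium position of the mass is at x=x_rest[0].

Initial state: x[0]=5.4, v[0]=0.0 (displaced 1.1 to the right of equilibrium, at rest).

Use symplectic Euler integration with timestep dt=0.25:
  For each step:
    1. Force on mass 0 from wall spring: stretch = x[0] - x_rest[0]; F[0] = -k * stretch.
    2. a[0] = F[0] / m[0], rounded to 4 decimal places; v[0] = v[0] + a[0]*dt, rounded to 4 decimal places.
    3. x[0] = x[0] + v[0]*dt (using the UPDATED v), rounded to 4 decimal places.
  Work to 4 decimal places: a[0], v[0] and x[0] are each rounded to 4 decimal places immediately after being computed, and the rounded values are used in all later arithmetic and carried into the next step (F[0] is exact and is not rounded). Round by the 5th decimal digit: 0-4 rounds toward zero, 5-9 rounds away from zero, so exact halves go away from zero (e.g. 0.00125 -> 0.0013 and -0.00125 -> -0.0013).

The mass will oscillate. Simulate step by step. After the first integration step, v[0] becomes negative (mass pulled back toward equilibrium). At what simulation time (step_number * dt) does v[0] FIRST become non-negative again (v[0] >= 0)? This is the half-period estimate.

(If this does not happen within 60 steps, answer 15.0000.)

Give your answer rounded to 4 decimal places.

Answer: 2.2500

Derivation:
Step 0: x=[5.4000] v=[0.0000]
Step 1: x=[5.2408] v=[-0.6369]
Step 2: x=[4.9454] v=[-1.1816]
Step 3: x=[4.5566] v=[-1.5553]
Step 4: x=[4.1306] v=[-1.7039]
Step 5: x=[3.7292] v=[-1.6058]
Step 6: x=[3.4104] v=[-1.2753]
Step 7: x=[3.2203] v=[-0.7603]
Step 8: x=[3.1865] v=[-0.1352]
Step 9: x=[3.3139] v=[0.5095]
First v>=0 after going negative at step 9, time=2.2500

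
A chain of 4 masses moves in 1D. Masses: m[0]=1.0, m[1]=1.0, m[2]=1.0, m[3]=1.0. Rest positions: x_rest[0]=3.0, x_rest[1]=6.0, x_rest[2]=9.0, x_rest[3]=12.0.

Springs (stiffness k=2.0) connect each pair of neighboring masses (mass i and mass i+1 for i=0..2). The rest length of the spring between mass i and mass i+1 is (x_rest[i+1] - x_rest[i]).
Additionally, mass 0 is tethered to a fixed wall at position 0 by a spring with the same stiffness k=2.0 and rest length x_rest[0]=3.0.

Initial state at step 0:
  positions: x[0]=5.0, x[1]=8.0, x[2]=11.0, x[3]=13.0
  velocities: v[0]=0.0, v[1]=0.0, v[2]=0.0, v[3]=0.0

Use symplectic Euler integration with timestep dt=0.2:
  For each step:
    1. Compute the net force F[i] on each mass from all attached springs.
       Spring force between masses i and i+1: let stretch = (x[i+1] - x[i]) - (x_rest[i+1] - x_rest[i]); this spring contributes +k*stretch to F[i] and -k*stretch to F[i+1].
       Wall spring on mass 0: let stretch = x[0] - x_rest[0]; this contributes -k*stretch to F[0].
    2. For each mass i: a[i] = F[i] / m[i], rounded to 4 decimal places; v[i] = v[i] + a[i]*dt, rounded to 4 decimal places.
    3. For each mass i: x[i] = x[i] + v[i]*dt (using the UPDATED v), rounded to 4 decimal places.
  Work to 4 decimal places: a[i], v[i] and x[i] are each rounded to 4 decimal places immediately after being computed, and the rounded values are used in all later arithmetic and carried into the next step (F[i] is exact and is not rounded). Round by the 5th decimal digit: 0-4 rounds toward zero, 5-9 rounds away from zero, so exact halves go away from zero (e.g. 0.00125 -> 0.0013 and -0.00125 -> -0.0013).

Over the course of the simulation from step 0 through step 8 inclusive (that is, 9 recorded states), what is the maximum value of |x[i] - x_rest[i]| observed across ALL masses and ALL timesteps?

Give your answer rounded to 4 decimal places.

Step 0: x=[5.0000 8.0000 11.0000 13.0000] v=[0.0000 0.0000 0.0000 0.0000]
Step 1: x=[4.8400 8.0000 10.9200 13.0800] v=[-0.8000 0.0000 -0.4000 0.4000]
Step 2: x=[4.5456 7.9808 10.7792 13.2272] v=[-1.4720 -0.0960 -0.7040 0.7360]
Step 3: x=[4.1624 7.9107 10.6104 13.4186] v=[-1.9162 -0.3507 -0.8442 0.9568]
Step 4: x=[3.7460 7.7567 10.4502 13.6253] v=[-2.0818 -0.7701 -0.8008 1.0335]
Step 5: x=[3.3508 7.4973 10.3286 13.8180] v=[-1.9759 -1.2970 -0.6082 0.9635]
Step 6: x=[3.0193 7.1327 10.2596 13.9715] v=[-1.6576 -1.8231 -0.3450 0.7677]
Step 7: x=[2.7753 6.6892 10.2374 14.0681] v=[-1.2200 -2.2177 -0.1110 0.4829]
Step 8: x=[2.6224 6.2164 10.2378 14.0982] v=[-0.7646 -2.3640 0.0020 0.1506]
Max displacement = 2.0982

Answer: 2.0982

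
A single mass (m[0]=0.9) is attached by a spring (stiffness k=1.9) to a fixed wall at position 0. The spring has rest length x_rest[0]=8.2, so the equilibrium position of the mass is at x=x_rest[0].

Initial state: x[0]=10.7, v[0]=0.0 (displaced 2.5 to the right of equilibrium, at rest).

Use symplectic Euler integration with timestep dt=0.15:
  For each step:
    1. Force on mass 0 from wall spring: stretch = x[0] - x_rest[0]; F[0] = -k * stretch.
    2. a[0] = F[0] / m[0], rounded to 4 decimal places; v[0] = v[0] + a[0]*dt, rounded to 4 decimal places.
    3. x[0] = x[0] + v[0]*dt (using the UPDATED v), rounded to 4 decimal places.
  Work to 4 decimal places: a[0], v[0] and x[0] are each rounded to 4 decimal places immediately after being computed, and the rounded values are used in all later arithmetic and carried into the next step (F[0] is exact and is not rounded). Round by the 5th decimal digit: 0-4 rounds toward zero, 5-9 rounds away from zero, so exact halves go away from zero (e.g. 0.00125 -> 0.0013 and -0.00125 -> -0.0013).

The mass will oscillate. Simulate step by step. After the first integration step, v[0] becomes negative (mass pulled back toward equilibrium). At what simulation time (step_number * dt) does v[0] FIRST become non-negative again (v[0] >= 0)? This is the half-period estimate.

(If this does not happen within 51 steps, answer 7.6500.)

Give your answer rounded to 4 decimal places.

Answer: 2.2500

Derivation:
Step 0: x=[10.7000] v=[0.0000]
Step 1: x=[10.5812] v=[-0.7917]
Step 2: x=[10.3493] v=[-1.5458]
Step 3: x=[10.0153] v=[-2.2264]
Step 4: x=[9.5951] v=[-2.8012]
Step 5: x=[9.1087] v=[-3.2430]
Step 6: x=[8.5791] v=[-3.5308]
Step 7: x=[8.0315] v=[-3.6508]
Step 8: x=[7.4919] v=[-3.5974]
Step 9: x=[6.9859] v=[-3.3732]
Step 10: x=[6.5376] v=[-2.9887]
Step 11: x=[6.1683] v=[-2.4623]
Step 12: x=[5.8955] v=[-1.8189]
Step 13: x=[5.7321] v=[-1.0891]
Step 14: x=[5.6860] v=[-0.3076]
Step 15: x=[5.7593] v=[0.4885]
First v>=0 after going negative at step 15, time=2.2500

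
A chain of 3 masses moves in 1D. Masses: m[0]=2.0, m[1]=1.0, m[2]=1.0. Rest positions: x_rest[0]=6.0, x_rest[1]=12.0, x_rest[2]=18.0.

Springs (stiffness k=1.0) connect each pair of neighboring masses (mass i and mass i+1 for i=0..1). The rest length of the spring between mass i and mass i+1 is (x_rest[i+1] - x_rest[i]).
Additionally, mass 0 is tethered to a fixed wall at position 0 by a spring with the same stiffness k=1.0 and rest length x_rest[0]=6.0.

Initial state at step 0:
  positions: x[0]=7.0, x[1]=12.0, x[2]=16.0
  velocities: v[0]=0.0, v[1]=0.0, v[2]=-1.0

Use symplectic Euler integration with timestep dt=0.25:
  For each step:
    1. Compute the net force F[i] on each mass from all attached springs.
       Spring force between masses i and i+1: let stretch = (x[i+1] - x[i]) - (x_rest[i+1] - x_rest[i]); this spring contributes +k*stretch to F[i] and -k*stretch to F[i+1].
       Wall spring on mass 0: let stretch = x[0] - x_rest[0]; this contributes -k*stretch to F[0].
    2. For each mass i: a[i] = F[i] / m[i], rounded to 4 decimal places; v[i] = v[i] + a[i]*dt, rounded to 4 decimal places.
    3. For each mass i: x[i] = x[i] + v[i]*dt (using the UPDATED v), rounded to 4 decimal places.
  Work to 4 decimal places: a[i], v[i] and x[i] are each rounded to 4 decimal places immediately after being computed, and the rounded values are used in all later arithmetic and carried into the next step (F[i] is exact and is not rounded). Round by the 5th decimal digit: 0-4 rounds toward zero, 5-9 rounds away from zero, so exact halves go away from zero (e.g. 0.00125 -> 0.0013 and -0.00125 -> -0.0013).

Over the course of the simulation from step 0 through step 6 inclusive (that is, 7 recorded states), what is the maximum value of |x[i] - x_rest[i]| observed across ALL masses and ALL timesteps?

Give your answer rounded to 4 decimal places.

Step 0: x=[7.0000 12.0000 16.0000] v=[0.0000 0.0000 -1.0000]
Step 1: x=[6.9375 11.9375 15.8750] v=[-0.2500 -0.2500 -0.5000]
Step 2: x=[6.8145 11.8086 15.8789] v=[-0.4922 -0.5156 0.0156]
Step 3: x=[6.6346 11.6220 16.0034] v=[-0.7198 -0.7466 0.4980]
Step 4: x=[6.4032 11.3975 16.2291] v=[-0.9257 -0.8981 0.9027]
Step 5: x=[6.1278 11.1628 16.5278] v=[-1.1018 -0.9388 1.1948]
Step 6: x=[5.8182 10.9487 16.8662] v=[-1.2384 -0.8563 1.3536]
Max displacement = 2.1250

Answer: 2.1250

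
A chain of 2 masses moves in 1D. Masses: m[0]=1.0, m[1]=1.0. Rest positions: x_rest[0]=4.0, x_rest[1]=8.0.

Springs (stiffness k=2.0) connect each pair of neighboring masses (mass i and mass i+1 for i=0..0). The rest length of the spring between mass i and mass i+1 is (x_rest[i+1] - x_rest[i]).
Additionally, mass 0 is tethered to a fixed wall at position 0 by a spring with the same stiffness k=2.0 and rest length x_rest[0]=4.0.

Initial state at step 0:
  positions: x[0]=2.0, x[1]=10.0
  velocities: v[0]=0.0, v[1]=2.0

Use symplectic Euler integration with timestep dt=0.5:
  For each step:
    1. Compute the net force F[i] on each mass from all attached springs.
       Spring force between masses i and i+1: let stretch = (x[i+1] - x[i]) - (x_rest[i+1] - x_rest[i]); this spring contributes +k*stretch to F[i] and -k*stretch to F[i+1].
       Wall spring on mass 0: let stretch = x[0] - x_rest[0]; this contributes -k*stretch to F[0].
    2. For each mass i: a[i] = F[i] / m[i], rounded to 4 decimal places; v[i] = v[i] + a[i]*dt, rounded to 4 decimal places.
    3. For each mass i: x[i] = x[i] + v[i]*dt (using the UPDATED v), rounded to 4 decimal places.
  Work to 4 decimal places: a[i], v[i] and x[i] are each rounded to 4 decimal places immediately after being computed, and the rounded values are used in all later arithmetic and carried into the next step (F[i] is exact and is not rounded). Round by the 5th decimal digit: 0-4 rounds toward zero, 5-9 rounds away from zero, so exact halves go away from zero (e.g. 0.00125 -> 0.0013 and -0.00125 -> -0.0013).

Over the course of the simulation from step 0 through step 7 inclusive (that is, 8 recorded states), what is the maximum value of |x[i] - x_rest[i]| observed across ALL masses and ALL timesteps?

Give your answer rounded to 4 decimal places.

Step 0: x=[2.0000 10.0000] v=[0.0000 2.0000]
Step 1: x=[5.0000 9.0000] v=[6.0000 -2.0000]
Step 2: x=[7.5000 8.0000] v=[5.0000 -2.0000]
Step 3: x=[6.5000 8.7500] v=[-2.0000 1.5000]
Step 4: x=[3.3750 10.3750] v=[-6.2500 3.2500]
Step 5: x=[2.0625 10.5000] v=[-2.6250 0.2500]
Step 6: x=[3.9375 8.4063] v=[3.7500 -4.1875]
Step 7: x=[6.0782 6.0782] v=[4.2813 -4.6563]
Max displacement = 3.5000

Answer: 3.5000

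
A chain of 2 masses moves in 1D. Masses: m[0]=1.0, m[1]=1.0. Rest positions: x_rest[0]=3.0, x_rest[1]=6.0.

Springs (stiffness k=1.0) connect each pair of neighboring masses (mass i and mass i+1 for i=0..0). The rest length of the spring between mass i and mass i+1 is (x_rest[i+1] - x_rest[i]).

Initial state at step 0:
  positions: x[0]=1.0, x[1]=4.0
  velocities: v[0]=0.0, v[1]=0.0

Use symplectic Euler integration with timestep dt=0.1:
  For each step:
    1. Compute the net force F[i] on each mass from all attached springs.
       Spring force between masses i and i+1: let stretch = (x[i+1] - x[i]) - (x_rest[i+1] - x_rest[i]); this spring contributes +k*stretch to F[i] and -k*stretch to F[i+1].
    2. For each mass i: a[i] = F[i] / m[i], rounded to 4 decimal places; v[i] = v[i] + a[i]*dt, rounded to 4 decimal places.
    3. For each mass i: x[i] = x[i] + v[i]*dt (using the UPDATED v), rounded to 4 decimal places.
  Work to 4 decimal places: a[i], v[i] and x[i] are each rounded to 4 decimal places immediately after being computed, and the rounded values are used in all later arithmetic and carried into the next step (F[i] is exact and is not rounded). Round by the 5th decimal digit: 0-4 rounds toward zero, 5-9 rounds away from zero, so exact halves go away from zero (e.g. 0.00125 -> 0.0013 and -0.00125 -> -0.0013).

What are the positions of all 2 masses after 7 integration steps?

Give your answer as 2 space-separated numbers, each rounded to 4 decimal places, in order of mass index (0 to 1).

Step 0: x=[1.0000 4.0000] v=[0.0000 0.0000]
Step 1: x=[1.0000 4.0000] v=[0.0000 0.0000]
Step 2: x=[1.0000 4.0000] v=[0.0000 0.0000]
Step 3: x=[1.0000 4.0000] v=[0.0000 0.0000]
Step 4: x=[1.0000 4.0000] v=[0.0000 0.0000]
Step 5: x=[1.0000 4.0000] v=[0.0000 0.0000]
Step 6: x=[1.0000 4.0000] v=[0.0000 0.0000]
Step 7: x=[1.0000 4.0000] v=[0.0000 0.0000]

Answer: 1.0000 4.0000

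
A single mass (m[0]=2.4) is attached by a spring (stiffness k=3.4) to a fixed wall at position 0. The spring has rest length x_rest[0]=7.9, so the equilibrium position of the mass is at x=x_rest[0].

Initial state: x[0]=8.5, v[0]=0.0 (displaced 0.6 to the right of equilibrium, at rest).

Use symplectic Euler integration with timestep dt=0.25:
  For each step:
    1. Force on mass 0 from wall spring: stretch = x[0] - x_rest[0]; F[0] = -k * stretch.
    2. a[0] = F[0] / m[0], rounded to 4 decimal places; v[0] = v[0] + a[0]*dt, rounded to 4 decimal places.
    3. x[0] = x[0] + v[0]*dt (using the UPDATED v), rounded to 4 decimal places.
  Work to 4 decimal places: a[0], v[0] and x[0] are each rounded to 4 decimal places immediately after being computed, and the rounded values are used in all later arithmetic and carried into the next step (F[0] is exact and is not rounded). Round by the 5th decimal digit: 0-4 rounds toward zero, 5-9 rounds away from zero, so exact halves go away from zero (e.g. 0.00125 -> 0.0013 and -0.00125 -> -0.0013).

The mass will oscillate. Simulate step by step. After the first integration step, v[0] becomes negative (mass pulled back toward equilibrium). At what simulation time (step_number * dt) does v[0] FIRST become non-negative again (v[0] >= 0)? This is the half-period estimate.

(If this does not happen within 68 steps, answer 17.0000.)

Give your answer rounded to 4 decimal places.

Step 0: x=[8.5000] v=[0.0000]
Step 1: x=[8.4469] v=[-0.2125]
Step 2: x=[8.3454] v=[-0.4062]
Step 3: x=[8.2044] v=[-0.5640]
Step 4: x=[8.0365] v=[-0.6718]
Step 5: x=[7.8565] v=[-0.7202]
Step 6: x=[7.6803] v=[-0.7048]
Step 7: x=[7.5236] v=[-0.6270]
Step 8: x=[7.4002] v=[-0.4937]
Step 9: x=[7.3210] v=[-0.3167]
Step 10: x=[7.2931] v=[-0.1116]
Step 11: x=[7.3190] v=[0.1034]
First v>=0 after going negative at step 11, time=2.7500

Answer: 2.7500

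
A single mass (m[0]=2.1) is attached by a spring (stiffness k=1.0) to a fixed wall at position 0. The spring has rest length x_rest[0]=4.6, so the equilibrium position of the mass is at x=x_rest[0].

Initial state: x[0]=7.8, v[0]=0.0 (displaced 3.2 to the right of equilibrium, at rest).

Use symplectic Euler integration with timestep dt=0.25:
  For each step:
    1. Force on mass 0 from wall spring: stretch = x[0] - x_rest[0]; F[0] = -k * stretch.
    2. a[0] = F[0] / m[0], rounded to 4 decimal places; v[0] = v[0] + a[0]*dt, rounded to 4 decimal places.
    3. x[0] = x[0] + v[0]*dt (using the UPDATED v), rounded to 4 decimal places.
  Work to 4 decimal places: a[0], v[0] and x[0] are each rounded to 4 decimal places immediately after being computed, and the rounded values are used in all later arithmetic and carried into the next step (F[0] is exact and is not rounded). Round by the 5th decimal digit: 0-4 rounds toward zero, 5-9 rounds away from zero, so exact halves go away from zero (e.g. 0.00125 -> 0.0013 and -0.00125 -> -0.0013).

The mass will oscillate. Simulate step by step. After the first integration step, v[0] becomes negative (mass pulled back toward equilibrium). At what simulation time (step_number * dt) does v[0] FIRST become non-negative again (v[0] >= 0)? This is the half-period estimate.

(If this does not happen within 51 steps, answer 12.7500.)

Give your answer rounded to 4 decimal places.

Answer: 4.7500

Derivation:
Step 0: x=[7.8000] v=[0.0000]
Step 1: x=[7.7048] v=[-0.3810]
Step 2: x=[7.5172] v=[-0.7506]
Step 3: x=[7.2427] v=[-1.0979]
Step 4: x=[6.8896] v=[-1.4125]
Step 5: x=[6.4683] v=[-1.6851]
Step 6: x=[5.9914] v=[-1.9075]
Step 7: x=[5.4731] v=[-2.0732]
Step 8: x=[4.9288] v=[-2.1772]
Step 9: x=[4.3747] v=[-2.2164]
Step 10: x=[3.8273] v=[-2.1896]
Step 11: x=[3.3029] v=[-2.0976]
Step 12: x=[2.8171] v=[-1.9432]
Step 13: x=[2.3844] v=[-1.7310]
Step 14: x=[2.0176] v=[-1.4673]
Step 15: x=[1.7276] v=[-1.1599]
Step 16: x=[1.5231] v=[-0.8180]
Step 17: x=[1.4102] v=[-0.4517]
Step 18: x=[1.3922] v=[-0.0720]
Step 19: x=[1.4697] v=[0.3099]
First v>=0 after going negative at step 19, time=4.7500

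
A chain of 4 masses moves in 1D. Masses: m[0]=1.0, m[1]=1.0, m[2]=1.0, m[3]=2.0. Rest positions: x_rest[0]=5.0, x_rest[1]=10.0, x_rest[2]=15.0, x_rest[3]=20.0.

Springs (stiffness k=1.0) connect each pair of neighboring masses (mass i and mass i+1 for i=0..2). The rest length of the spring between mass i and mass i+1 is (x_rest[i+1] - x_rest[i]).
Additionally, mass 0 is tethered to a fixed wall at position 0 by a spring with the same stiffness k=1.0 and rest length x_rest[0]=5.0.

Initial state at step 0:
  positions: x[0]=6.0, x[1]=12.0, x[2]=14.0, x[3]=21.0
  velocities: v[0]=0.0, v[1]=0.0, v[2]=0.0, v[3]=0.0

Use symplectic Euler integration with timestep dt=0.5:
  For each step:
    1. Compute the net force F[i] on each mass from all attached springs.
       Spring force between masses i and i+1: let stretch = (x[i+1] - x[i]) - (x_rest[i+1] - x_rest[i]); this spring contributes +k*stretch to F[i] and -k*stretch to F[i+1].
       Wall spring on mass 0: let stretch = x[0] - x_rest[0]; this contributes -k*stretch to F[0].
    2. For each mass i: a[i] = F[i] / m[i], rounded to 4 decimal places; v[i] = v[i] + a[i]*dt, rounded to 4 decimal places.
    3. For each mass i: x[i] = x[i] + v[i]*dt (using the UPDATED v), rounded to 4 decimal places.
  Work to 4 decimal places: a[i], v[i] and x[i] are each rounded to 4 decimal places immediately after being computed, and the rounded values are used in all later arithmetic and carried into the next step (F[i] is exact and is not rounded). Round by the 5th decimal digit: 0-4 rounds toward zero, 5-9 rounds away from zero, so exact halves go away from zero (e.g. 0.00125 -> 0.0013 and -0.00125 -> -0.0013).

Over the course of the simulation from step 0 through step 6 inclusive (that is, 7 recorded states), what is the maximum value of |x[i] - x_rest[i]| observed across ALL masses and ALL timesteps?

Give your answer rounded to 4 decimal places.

Answer: 2.5313

Derivation:
Step 0: x=[6.0000 12.0000 14.0000 21.0000] v=[0.0000 0.0000 0.0000 0.0000]
Step 1: x=[6.0000 11.0000 15.2500 20.7500] v=[0.0000 -2.0000 2.5000 -0.5000]
Step 2: x=[5.7500 9.8125 16.8125 20.4375] v=[-0.5000 -2.3750 3.1250 -0.6250]
Step 3: x=[5.0781 9.3594 17.5313 20.2969] v=[-1.3438 -0.9063 1.4375 -0.2813]
Step 4: x=[4.2070 9.8789 16.8985 20.4356] v=[-1.7422 1.0390 -1.2657 0.2773]
Step 5: x=[3.7021 10.7354 15.3950 20.7572] v=[-1.0098 1.7129 -3.0070 0.6431]
Step 6: x=[4.0300 10.9985 14.0672 21.0335] v=[0.6558 0.5261 -2.6557 0.5526]
Max displacement = 2.5313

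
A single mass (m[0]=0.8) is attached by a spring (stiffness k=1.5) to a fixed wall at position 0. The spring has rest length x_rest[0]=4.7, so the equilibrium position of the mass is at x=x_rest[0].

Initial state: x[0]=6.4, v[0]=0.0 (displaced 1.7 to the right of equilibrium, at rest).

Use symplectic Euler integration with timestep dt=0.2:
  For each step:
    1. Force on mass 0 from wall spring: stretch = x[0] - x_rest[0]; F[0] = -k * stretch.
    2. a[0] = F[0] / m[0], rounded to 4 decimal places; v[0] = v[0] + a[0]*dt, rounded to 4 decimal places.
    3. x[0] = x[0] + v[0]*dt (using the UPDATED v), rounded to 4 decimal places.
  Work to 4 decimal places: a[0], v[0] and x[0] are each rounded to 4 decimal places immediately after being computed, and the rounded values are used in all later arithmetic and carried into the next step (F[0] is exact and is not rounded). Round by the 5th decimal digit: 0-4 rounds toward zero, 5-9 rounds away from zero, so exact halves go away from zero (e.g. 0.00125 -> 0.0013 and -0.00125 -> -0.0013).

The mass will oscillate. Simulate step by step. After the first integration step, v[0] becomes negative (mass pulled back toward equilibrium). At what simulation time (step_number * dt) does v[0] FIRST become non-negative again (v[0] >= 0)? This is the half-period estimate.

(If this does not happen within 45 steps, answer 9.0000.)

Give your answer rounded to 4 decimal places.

Answer: 2.4000

Derivation:
Step 0: x=[6.4000] v=[0.0000]
Step 1: x=[6.2725] v=[-0.6375]
Step 2: x=[6.0271] v=[-1.2272]
Step 3: x=[5.6821] v=[-1.7249]
Step 4: x=[5.2635] v=[-2.0932]
Step 5: x=[4.8026] v=[-2.3045]
Step 6: x=[4.3340] v=[-2.3430]
Step 7: x=[3.8929] v=[-2.2057]
Step 8: x=[3.5123] v=[-1.9030]
Step 9: x=[3.2208] v=[-1.4576]
Step 10: x=[3.0402] v=[-0.9029]
Step 11: x=[2.9841] v=[-0.2805]
Step 12: x=[3.0567] v=[0.3630]
First v>=0 after going negative at step 12, time=2.4000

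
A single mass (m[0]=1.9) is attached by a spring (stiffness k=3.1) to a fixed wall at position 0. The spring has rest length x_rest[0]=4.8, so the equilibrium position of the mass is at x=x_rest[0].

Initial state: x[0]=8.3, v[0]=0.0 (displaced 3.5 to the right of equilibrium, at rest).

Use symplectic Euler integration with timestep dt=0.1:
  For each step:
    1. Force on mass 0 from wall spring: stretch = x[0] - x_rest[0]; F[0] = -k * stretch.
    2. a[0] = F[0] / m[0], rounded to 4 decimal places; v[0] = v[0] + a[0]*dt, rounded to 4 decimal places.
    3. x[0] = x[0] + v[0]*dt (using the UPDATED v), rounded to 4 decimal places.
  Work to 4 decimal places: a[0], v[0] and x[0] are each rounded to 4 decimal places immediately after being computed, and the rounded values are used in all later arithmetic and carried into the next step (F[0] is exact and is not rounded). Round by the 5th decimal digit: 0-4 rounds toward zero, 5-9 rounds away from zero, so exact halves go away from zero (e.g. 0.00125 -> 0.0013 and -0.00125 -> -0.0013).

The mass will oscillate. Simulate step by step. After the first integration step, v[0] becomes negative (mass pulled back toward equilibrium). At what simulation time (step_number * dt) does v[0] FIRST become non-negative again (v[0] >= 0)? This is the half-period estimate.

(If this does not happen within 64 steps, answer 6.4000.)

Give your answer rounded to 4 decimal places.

Answer: 2.5000

Derivation:
Step 0: x=[8.3000] v=[0.0000]
Step 1: x=[8.2429] v=[-0.5711]
Step 2: x=[8.1296] v=[-1.1328]
Step 3: x=[7.9620] v=[-1.6761]
Step 4: x=[7.7428] v=[-2.1920]
Step 5: x=[7.4756] v=[-2.6721]
Step 6: x=[7.1647] v=[-3.1087]
Step 7: x=[6.8153] v=[-3.4945]
Step 8: x=[6.4330] v=[-3.8233]
Step 9: x=[6.0240] v=[-4.0897]
Step 10: x=[5.5951] v=[-4.2894]
Step 11: x=[5.1532] v=[-4.4191]
Step 12: x=[4.7055] v=[-4.4767]
Step 13: x=[4.2594] v=[-4.4613]
Step 14: x=[3.8221] v=[-4.3731]
Step 15: x=[3.4007] v=[-4.2136]
Step 16: x=[3.0022] v=[-3.9853]
Step 17: x=[2.6330] v=[-3.6920]
Step 18: x=[2.2992] v=[-3.3384]
Step 19: x=[2.0062] v=[-2.9304]
Step 20: x=[1.7587] v=[-2.4746]
Step 21: x=[1.5609] v=[-1.9784]
Step 22: x=[1.4159] v=[-1.4499]
Step 23: x=[1.3261] v=[-0.8978]
Step 24: x=[1.2930] v=[-0.3310]
Step 25: x=[1.3171] v=[0.2412]
First v>=0 after going negative at step 25, time=2.5000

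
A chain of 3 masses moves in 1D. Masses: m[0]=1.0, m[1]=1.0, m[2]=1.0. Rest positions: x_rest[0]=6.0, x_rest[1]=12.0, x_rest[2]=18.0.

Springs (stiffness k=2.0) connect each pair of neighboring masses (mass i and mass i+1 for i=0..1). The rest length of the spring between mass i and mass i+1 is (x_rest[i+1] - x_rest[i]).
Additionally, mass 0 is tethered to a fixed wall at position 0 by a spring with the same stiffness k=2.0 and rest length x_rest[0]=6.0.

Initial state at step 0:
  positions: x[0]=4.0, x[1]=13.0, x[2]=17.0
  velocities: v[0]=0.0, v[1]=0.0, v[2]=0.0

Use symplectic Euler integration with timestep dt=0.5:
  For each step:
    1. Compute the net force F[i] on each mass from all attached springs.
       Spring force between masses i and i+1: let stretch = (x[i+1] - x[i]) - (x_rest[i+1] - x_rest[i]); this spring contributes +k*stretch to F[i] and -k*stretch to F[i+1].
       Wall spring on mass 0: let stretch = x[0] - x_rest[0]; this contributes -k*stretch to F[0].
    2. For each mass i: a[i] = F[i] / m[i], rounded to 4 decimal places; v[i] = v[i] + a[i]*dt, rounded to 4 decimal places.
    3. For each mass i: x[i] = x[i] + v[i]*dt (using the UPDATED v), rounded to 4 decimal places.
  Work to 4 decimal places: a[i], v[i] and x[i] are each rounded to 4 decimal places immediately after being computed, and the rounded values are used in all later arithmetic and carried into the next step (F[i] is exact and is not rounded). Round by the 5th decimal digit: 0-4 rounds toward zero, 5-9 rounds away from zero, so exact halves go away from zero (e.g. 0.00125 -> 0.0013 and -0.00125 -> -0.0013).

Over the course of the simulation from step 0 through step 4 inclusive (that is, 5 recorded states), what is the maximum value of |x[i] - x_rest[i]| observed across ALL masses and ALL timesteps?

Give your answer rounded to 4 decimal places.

Step 0: x=[4.0000 13.0000 17.0000] v=[0.0000 0.0000 0.0000]
Step 1: x=[6.5000 10.5000 18.0000] v=[5.0000 -5.0000 2.0000]
Step 2: x=[7.7500 9.7500 18.2500] v=[2.5000 -1.5000 0.5000]
Step 3: x=[6.1250 12.2500 17.2500] v=[-3.2500 5.0000 -2.0000]
Step 4: x=[4.5000 14.1875 16.7500] v=[-3.2500 3.8750 -1.0000]
Max displacement = 2.2500

Answer: 2.2500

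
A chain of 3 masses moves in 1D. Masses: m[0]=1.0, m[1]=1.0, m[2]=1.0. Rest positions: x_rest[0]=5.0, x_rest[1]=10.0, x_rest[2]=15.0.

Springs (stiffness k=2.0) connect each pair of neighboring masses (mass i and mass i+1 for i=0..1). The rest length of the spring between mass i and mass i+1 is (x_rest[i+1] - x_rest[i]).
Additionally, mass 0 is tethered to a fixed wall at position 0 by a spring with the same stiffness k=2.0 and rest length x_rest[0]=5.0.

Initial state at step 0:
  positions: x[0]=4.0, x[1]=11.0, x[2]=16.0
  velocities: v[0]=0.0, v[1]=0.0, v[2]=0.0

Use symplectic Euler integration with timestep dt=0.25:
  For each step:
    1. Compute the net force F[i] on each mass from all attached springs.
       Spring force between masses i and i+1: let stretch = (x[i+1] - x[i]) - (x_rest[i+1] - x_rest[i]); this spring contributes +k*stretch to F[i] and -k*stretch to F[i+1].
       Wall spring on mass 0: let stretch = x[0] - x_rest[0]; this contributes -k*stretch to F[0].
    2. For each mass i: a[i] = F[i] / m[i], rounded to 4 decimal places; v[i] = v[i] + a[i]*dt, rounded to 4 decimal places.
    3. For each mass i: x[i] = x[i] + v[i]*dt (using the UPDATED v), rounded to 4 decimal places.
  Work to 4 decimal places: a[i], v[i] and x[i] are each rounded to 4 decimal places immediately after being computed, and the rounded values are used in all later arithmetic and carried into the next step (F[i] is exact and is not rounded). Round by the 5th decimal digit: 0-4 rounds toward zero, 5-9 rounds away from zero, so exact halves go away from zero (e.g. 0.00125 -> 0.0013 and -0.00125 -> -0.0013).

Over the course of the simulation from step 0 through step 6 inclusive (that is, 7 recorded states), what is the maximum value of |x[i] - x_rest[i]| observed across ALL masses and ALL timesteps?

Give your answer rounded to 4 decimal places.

Answer: 1.3608

Derivation:
Step 0: x=[4.0000 11.0000 16.0000] v=[0.0000 0.0000 0.0000]
Step 1: x=[4.3750 10.7500 16.0000] v=[1.5000 -1.0000 0.0000]
Step 2: x=[5.0000 10.3594 15.9688] v=[2.5000 -1.5625 -0.1250]
Step 3: x=[5.6699 10.0000 15.8614] v=[2.6797 -1.4375 -0.4297]
Step 4: x=[6.1724 9.8320 15.6463] v=[2.0098 -0.6719 -0.8604]
Step 5: x=[6.3608 9.9334 15.3294] v=[0.7534 0.4055 -1.2676]
Step 6: x=[6.2006 10.2627 14.9630] v=[-0.6407 1.3172 -1.4656]
Max displacement = 1.3608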